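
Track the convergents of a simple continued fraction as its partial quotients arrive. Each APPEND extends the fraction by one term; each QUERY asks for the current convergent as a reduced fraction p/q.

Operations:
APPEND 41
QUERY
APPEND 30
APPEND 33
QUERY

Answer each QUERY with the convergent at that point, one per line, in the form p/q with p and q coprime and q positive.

41/1
40664/991

APPEND 41: p_0 = 41·1 + 0 = 41, q_0 = 41·0 + 1 = 1 → 41/1
APPEND 30: p_1 = 30·41 + 1 = 1231, q_1 = 30·1 + 0 = 30 → 1231/30
APPEND 33: p_2 = 33·1231 + 41 = 40664, q_2 = 33·30 + 1 = 991 → 40664/991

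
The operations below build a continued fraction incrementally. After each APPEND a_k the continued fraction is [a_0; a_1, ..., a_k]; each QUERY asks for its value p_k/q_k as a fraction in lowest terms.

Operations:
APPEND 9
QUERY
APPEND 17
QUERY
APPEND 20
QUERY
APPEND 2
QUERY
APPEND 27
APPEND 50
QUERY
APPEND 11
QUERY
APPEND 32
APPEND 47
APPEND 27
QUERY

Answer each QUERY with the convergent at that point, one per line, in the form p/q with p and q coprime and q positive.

APPEND 9: p_0 = 9·1 + 0 = 9, q_0 = 9·0 + 1 = 1 → 9/1
APPEND 17: p_1 = 17·9 + 1 = 154, q_1 = 17·1 + 0 = 17 → 154/17
APPEND 20: p_2 = 20·154 + 9 = 3089, q_2 = 20·17 + 1 = 341 → 3089/341
APPEND 2: p_3 = 2·3089 + 154 = 6332, q_3 = 2·341 + 17 = 699 → 6332/699
APPEND 27: p_4 = 27·6332 + 3089 = 174053, q_4 = 27·699 + 341 = 19214 → 174053/19214
APPEND 50: p_5 = 50·174053 + 6332 = 8708982, q_5 = 50·19214 + 699 = 961399 → 8708982/961399
APPEND 11: p_6 = 11·8708982 + 174053 = 95972855, q_6 = 11·961399 + 19214 = 10594603 → 95972855/10594603
APPEND 32: p_7 = 32·95972855 + 8708982 = 3079840342, q_7 = 32·10594603 + 961399 = 339988695 → 3079840342/339988695
APPEND 47: p_8 = 47·3079840342 + 95972855 = 144848468929, q_8 = 47·339988695 + 10594603 = 15990063268 → 144848468929/15990063268
APPEND 27: p_9 = 27·144848468929 + 3079840342 = 3913988501425, q_9 = 27·15990063268 + 339988695 = 432071696931 → 3913988501425/432071696931

9/1
154/17
3089/341
6332/699
8708982/961399
95972855/10594603
3913988501425/432071696931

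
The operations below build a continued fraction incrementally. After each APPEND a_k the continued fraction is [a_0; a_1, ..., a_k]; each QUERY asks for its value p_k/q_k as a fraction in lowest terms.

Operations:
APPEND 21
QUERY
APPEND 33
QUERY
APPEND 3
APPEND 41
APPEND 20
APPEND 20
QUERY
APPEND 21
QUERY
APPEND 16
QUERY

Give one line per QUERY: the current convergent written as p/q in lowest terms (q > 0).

APPEND 21: p_0 = 21·1 + 0 = 21, q_0 = 21·0 + 1 = 1 → 21/1
APPEND 33: p_1 = 33·21 + 1 = 694, q_1 = 33·1 + 0 = 33 → 694/33
APPEND 3: p_2 = 3·694 + 21 = 2103, q_2 = 3·33 + 1 = 100 → 2103/100
APPEND 41: p_3 = 41·2103 + 694 = 86917, q_3 = 41·100 + 33 = 4133 → 86917/4133
APPEND 20: p_4 = 20·86917 + 2103 = 1740443, q_4 = 20·4133 + 100 = 82760 → 1740443/82760
APPEND 20: p_5 = 20·1740443 + 86917 = 34895777, q_5 = 20·82760 + 4133 = 1659333 → 34895777/1659333
APPEND 21: p_6 = 21·34895777 + 1740443 = 734551760, q_6 = 21·1659333 + 82760 = 34928753 → 734551760/34928753
APPEND 16: p_7 = 16·734551760 + 34895777 = 11787723937, q_7 = 16·34928753 + 1659333 = 560519381 → 11787723937/560519381

21/1
694/33
34895777/1659333
734551760/34928753
11787723937/560519381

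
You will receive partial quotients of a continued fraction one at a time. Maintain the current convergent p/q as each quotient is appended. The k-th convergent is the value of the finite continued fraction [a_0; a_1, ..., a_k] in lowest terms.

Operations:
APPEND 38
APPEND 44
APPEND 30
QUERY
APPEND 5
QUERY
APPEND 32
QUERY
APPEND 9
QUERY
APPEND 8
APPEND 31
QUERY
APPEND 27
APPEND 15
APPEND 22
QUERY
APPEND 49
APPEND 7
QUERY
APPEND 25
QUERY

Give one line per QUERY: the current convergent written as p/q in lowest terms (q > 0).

APPEND 38: p_0 = 38·1 + 0 = 38, q_0 = 38·0 + 1 = 1 → 38/1
APPEND 44: p_1 = 44·38 + 1 = 1673, q_1 = 44·1 + 0 = 44 → 1673/44
APPEND 30: p_2 = 30·1673 + 38 = 50228, q_2 = 30·44 + 1 = 1321 → 50228/1321
APPEND 5: p_3 = 5·50228 + 1673 = 252813, q_3 = 5·1321 + 44 = 6649 → 252813/6649
APPEND 32: p_4 = 32·252813 + 50228 = 8140244, q_4 = 32·6649 + 1321 = 214089 → 8140244/214089
APPEND 9: p_5 = 9·8140244 + 252813 = 73515009, q_5 = 9·214089 + 6649 = 1933450 → 73515009/1933450
APPEND 8: p_6 = 8·73515009 + 8140244 = 596260316, q_6 = 8·1933450 + 214089 = 15681689 → 596260316/15681689
APPEND 31: p_7 = 31·596260316 + 73515009 = 18557584805, q_7 = 31·15681689 + 1933450 = 488065809 → 18557584805/488065809
APPEND 27: p_8 = 27·18557584805 + 596260316 = 501651050051, q_8 = 27·488065809 + 15681689 = 13193458532 → 501651050051/13193458532
APPEND 15: p_9 = 15·501651050051 + 18557584805 = 7543323335570, q_9 = 15·13193458532 + 488065809 = 198389943789 → 7543323335570/198389943789
APPEND 22: p_10 = 22·7543323335570 + 501651050051 = 166454764432591, q_10 = 22·198389943789 + 13193458532 = 4377772221890 → 166454764432591/4377772221890
APPEND 49: p_11 = 49·166454764432591 + 7543323335570 = 8163826780532529, q_11 = 49·4377772221890 + 198389943789 = 214709228816399 → 8163826780532529/214709228816399
APPEND 7: p_12 = 7·8163826780532529 + 166454764432591 = 57313242228160294, q_12 = 7·214709228816399 + 4377772221890 = 1507342373936683 → 57313242228160294/1507342373936683
APPEND 25: p_13 = 25·57313242228160294 + 8163826780532529 = 1440994882484539879, q_13 = 25·1507342373936683 + 214709228816399 = 37898268577233474 → 1440994882484539879/37898268577233474

50228/1321
252813/6649
8140244/214089
73515009/1933450
18557584805/488065809
166454764432591/4377772221890
57313242228160294/1507342373936683
1440994882484539879/37898268577233474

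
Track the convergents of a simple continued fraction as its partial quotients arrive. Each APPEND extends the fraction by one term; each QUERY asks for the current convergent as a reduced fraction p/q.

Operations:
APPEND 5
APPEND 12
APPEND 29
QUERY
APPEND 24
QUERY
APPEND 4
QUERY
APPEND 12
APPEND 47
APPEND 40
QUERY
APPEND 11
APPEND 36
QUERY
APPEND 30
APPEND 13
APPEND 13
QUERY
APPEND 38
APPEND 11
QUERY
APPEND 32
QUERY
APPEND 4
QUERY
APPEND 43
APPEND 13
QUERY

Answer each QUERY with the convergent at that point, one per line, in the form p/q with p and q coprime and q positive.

1774/349
42637/8388
172322/33901
3976745261/782347240
1582345039901/311295593116
8097983594849613/1593120680152078
3399867061888216868/668857680757328161
109104088623904154981/21464106198786971705
439816221557504836792/86525282475905214981
247715437224313462618273/48733191567091151021525

APPEND 5: p_0 = 5·1 + 0 = 5, q_0 = 5·0 + 1 = 1 → 5/1
APPEND 12: p_1 = 12·5 + 1 = 61, q_1 = 12·1 + 0 = 12 → 61/12
APPEND 29: p_2 = 29·61 + 5 = 1774, q_2 = 29·12 + 1 = 349 → 1774/349
APPEND 24: p_3 = 24·1774 + 61 = 42637, q_3 = 24·349 + 12 = 8388 → 42637/8388
APPEND 4: p_4 = 4·42637 + 1774 = 172322, q_4 = 4·8388 + 349 = 33901 → 172322/33901
APPEND 12: p_5 = 12·172322 + 42637 = 2110501, q_5 = 12·33901 + 8388 = 415200 → 2110501/415200
APPEND 47: p_6 = 47·2110501 + 172322 = 99365869, q_6 = 47·415200 + 33901 = 19548301 → 99365869/19548301
APPEND 40: p_7 = 40·99365869 + 2110501 = 3976745261, q_7 = 40·19548301 + 415200 = 782347240 → 3976745261/782347240
APPEND 11: p_8 = 11·3976745261 + 99365869 = 43843563740, q_8 = 11·782347240 + 19548301 = 8625367941 → 43843563740/8625367941
APPEND 36: p_9 = 36·43843563740 + 3976745261 = 1582345039901, q_9 = 36·8625367941 + 782347240 = 311295593116 → 1582345039901/311295593116
APPEND 30: p_10 = 30·1582345039901 + 43843563740 = 47514194760770, q_10 = 30·311295593116 + 8625367941 = 9347493161421 → 47514194760770/9347493161421
APPEND 13: p_11 = 13·47514194760770 + 1582345039901 = 619266876929911, q_11 = 13·9347493161421 + 311295593116 = 121828706691589 → 619266876929911/121828706691589
APPEND 13: p_12 = 13·619266876929911 + 47514194760770 = 8097983594849613, q_12 = 13·121828706691589 + 9347493161421 = 1593120680152078 → 8097983594849613/1593120680152078
APPEND 38: p_13 = 38·8097983594849613 + 619266876929911 = 308342643481215205, q_13 = 38·1593120680152078 + 121828706691589 = 60660414552470553 → 308342643481215205/60660414552470553
APPEND 11: p_14 = 11·308342643481215205 + 8097983594849613 = 3399867061888216868, q_14 = 11·60660414552470553 + 1593120680152078 = 668857680757328161 → 3399867061888216868/668857680757328161
APPEND 32: p_15 = 32·3399867061888216868 + 308342643481215205 = 109104088623904154981, q_15 = 32·668857680757328161 + 60660414552470553 = 21464106198786971705 → 109104088623904154981/21464106198786971705
APPEND 4: p_16 = 4·109104088623904154981 + 3399867061888216868 = 439816221557504836792, q_16 = 4·21464106198786971705 + 668857680757328161 = 86525282475905214981 → 439816221557504836792/86525282475905214981
APPEND 43: p_17 = 43·439816221557504836792 + 109104088623904154981 = 19021201615596612137037, q_17 = 43·86525282475905214981 + 21464106198786971705 = 3742051252662711215888 → 19021201615596612137037/3742051252662711215888
APPEND 13: p_18 = 13·19021201615596612137037 + 439816221557504836792 = 247715437224313462618273, q_18 = 13·3742051252662711215888 + 86525282475905214981 = 48733191567091151021525 → 247715437224313462618273/48733191567091151021525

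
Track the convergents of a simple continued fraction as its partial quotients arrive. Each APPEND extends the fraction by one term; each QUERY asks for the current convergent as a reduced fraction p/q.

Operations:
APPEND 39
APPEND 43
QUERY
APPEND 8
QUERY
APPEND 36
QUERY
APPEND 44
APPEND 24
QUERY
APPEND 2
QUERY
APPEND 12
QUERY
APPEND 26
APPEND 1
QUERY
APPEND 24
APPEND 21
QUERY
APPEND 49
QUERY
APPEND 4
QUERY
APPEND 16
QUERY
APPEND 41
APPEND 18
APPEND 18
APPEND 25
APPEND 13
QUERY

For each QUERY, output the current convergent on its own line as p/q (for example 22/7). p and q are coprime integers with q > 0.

APPEND 39: p_0 = 39·1 + 0 = 39, q_0 = 39·0 + 1 = 1 → 39/1
APPEND 43: p_1 = 43·39 + 1 = 1678, q_1 = 43·1 + 0 = 43 → 1678/43
APPEND 8: p_2 = 8·1678 + 39 = 13463, q_2 = 8·43 + 1 = 345 → 13463/345
APPEND 36: p_3 = 36·13463 + 1678 = 486346, q_3 = 36·345 + 43 = 12463 → 486346/12463
APPEND 44: p_4 = 44·486346 + 13463 = 21412687, q_4 = 44·12463 + 345 = 548717 → 21412687/548717
APPEND 24: p_5 = 24·21412687 + 486346 = 514390834, q_5 = 24·548717 + 12463 = 13181671 → 514390834/13181671
APPEND 2: p_6 = 2·514390834 + 21412687 = 1050194355, q_6 = 2·13181671 + 548717 = 26912059 → 1050194355/26912059
APPEND 12: p_7 = 12·1050194355 + 514390834 = 13116723094, q_7 = 12·26912059 + 13181671 = 336126379 → 13116723094/336126379
APPEND 26: p_8 = 26·13116723094 + 1050194355 = 342084994799, q_8 = 26·336126379 + 26912059 = 8766197913 → 342084994799/8766197913
APPEND 1: p_9 = 1·342084994799 + 13116723094 = 355201717893, q_9 = 1·8766197913 + 336126379 = 9102324292 → 355201717893/9102324292
APPEND 24: p_10 = 24·355201717893 + 342084994799 = 8866926224231, q_10 = 24·9102324292 + 8766197913 = 227221980921 → 8866926224231/227221980921
APPEND 21: p_11 = 21·8866926224231 + 355201717893 = 186560652426744, q_11 = 21·227221980921 + 9102324292 = 4780763923633 → 186560652426744/4780763923633
APPEND 49: p_12 = 49·186560652426744 + 8866926224231 = 9150338895134687, q_12 = 49·4780763923633 + 227221980921 = 234484654238938 → 9150338895134687/234484654238938
APPEND 4: p_13 = 4·9150338895134687 + 186560652426744 = 36787916232965492, q_13 = 4·234484654238938 + 4780763923633 = 942719380879385 → 36787916232965492/942719380879385
APPEND 16: p_14 = 16·36787916232965492 + 9150338895134687 = 597756998622582559, q_14 = 16·942719380879385 + 234484654238938 = 15317994748309098 → 597756998622582559/15317994748309098
APPEND 41: p_15 = 41·597756998622582559 + 36787916232965492 = 24544824859758850411, q_15 = 41·15317994748309098 + 942719380879385 = 628980504061552403 → 24544824859758850411/628980504061552403
APPEND 18: p_16 = 18·24544824859758850411 + 597756998622582559 = 442404604474281889957, q_16 = 18·628980504061552403 + 15317994748309098 = 11336967067856252352 → 442404604474281889957/11336967067856252352
APPEND 18: p_17 = 18·442404604474281889957 + 24544824859758850411 = 7987827705396832869637, q_17 = 18·11336967067856252352 + 628980504061552403 = 204694387725474094739 → 7987827705396832869637/204694387725474094739
APPEND 25: p_18 = 25·7987827705396832869637 + 442404604474281889957 = 200138097239395103630882, q_18 = 25·204694387725474094739 + 11336967067856252352 = 5128696660204708620827 → 200138097239395103630882/5128696660204708620827
APPEND 13: p_19 = 13·200138097239395103630882 + 7987827705396832869637 = 2609783091817533180071103, q_19 = 13·5128696660204708620827 + 204694387725474094739 = 66877750970386686165490 → 2609783091817533180071103/66877750970386686165490

1678/43
13463/345
486346/12463
514390834/13181671
1050194355/26912059
13116723094/336126379
355201717893/9102324292
186560652426744/4780763923633
9150338895134687/234484654238938
36787916232965492/942719380879385
597756998622582559/15317994748309098
2609783091817533180071103/66877750970386686165490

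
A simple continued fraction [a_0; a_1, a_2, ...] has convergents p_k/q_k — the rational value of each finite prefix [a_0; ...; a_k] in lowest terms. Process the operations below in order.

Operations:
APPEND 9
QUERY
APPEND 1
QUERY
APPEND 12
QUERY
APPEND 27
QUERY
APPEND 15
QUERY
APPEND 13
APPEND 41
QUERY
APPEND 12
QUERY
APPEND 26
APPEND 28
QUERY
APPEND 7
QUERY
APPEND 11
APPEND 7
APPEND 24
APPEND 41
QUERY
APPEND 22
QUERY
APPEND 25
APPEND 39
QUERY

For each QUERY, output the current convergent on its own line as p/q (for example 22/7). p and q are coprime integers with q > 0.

9/1
10/1
129/13
3493/352
52524/5293
28191029/2840894
338978653/34159889
247904786849/24982104113
1744175143950/175765726799
136511066901184614/13756627006881287
3006569649531096839/302980982990545928
2939735909551496714810/296245947852041195921

APPEND 9: p_0 = 9·1 + 0 = 9, q_0 = 9·0 + 1 = 1 → 9/1
APPEND 1: p_1 = 1·9 + 1 = 10, q_1 = 1·1 + 0 = 1 → 10/1
APPEND 12: p_2 = 12·10 + 9 = 129, q_2 = 12·1 + 1 = 13 → 129/13
APPEND 27: p_3 = 27·129 + 10 = 3493, q_3 = 27·13 + 1 = 352 → 3493/352
APPEND 15: p_4 = 15·3493 + 129 = 52524, q_4 = 15·352 + 13 = 5293 → 52524/5293
APPEND 13: p_5 = 13·52524 + 3493 = 686305, q_5 = 13·5293 + 352 = 69161 → 686305/69161
APPEND 41: p_6 = 41·686305 + 52524 = 28191029, q_6 = 41·69161 + 5293 = 2840894 → 28191029/2840894
APPEND 12: p_7 = 12·28191029 + 686305 = 338978653, q_7 = 12·2840894 + 69161 = 34159889 → 338978653/34159889
APPEND 26: p_8 = 26·338978653 + 28191029 = 8841636007, q_8 = 26·34159889 + 2840894 = 890998008 → 8841636007/890998008
APPEND 28: p_9 = 28·8841636007 + 338978653 = 247904786849, q_9 = 28·890998008 + 34159889 = 24982104113 → 247904786849/24982104113
APPEND 7: p_10 = 7·247904786849 + 8841636007 = 1744175143950, q_10 = 7·24982104113 + 890998008 = 175765726799 → 1744175143950/175765726799
APPEND 11: p_11 = 11·1744175143950 + 247904786849 = 19433831370299, q_11 = 11·175765726799 + 24982104113 = 1958405098902 → 19433831370299/1958405098902
APPEND 7: p_12 = 7·19433831370299 + 1744175143950 = 137780994736043, q_12 = 7·1958405098902 + 175765726799 = 13884601419113 → 137780994736043/13884601419113
APPEND 24: p_13 = 24·137780994736043 + 19433831370299 = 3326177705035331, q_13 = 24·13884601419113 + 1958405098902 = 335188839157614 → 3326177705035331/335188839157614
APPEND 41: p_14 = 41·3326177705035331 + 137780994736043 = 136511066901184614, q_14 = 41·335188839157614 + 13884601419113 = 13756627006881287 → 136511066901184614/13756627006881287
APPEND 22: p_15 = 22·136511066901184614 + 3326177705035331 = 3006569649531096839, q_15 = 22·13756627006881287 + 335188839157614 = 302980982990545928 → 3006569649531096839/302980982990545928
APPEND 25: p_16 = 25·3006569649531096839 + 136511066901184614 = 75300752305178605589, q_16 = 25·302980982990545928 + 13756627006881287 = 7588281201770529487 → 75300752305178605589/7588281201770529487
APPEND 39: p_17 = 39·75300752305178605589 + 3006569649531096839 = 2939735909551496714810, q_17 = 39·7588281201770529487 + 302980982990545928 = 296245947852041195921 → 2939735909551496714810/296245947852041195921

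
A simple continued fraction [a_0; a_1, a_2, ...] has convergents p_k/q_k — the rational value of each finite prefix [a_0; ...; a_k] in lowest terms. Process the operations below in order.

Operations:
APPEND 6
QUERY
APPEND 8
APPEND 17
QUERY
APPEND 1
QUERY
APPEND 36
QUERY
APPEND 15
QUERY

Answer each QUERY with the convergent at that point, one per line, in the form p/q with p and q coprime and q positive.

6/1
839/137
888/145
32807/5357
492993/80500

APPEND 6: p_0 = 6·1 + 0 = 6, q_0 = 6·0 + 1 = 1 → 6/1
APPEND 8: p_1 = 8·6 + 1 = 49, q_1 = 8·1 + 0 = 8 → 49/8
APPEND 17: p_2 = 17·49 + 6 = 839, q_2 = 17·8 + 1 = 137 → 839/137
APPEND 1: p_3 = 1·839 + 49 = 888, q_3 = 1·137 + 8 = 145 → 888/145
APPEND 36: p_4 = 36·888 + 839 = 32807, q_4 = 36·145 + 137 = 5357 → 32807/5357
APPEND 15: p_5 = 15·32807 + 888 = 492993, q_5 = 15·5357 + 145 = 80500 → 492993/80500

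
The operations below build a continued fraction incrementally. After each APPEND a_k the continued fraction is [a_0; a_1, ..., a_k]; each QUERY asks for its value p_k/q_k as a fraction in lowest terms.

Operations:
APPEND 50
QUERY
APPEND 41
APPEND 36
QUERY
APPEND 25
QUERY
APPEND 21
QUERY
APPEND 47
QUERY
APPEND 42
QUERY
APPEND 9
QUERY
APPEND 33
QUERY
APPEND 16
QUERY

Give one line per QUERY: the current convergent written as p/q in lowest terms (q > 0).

APPEND 50: p_0 = 50·1 + 0 = 50, q_0 = 50·0 + 1 = 1 → 50/1
APPEND 41: p_1 = 41·50 + 1 = 2051, q_1 = 41·1 + 0 = 41 → 2051/41
APPEND 36: p_2 = 36·2051 + 50 = 73886, q_2 = 36·41 + 1 = 1477 → 73886/1477
APPEND 25: p_3 = 25·73886 + 2051 = 1849201, q_3 = 25·1477 + 41 = 36966 → 1849201/36966
APPEND 21: p_4 = 21·1849201 + 73886 = 38907107, q_4 = 21·36966 + 1477 = 777763 → 38907107/777763
APPEND 47: p_5 = 47·38907107 + 1849201 = 1830483230, q_5 = 47·777763 + 36966 = 36591827 → 1830483230/36591827
APPEND 42: p_6 = 42·1830483230 + 38907107 = 76919202767, q_6 = 42·36591827 + 777763 = 1537634497 → 76919202767/1537634497
APPEND 9: p_7 = 9·76919202767 + 1830483230 = 694103308133, q_7 = 9·1537634497 + 36591827 = 13875302300 → 694103308133/13875302300
APPEND 33: p_8 = 33·694103308133 + 76919202767 = 22982328371156, q_8 = 33·13875302300 + 1537634497 = 459422610397 → 22982328371156/459422610397
APPEND 16: p_9 = 16·22982328371156 + 694103308133 = 368411357246629, q_9 = 16·459422610397 + 13875302300 = 7364637068652 → 368411357246629/7364637068652

50/1
73886/1477
1849201/36966
38907107/777763
1830483230/36591827
76919202767/1537634497
694103308133/13875302300
22982328371156/459422610397
368411357246629/7364637068652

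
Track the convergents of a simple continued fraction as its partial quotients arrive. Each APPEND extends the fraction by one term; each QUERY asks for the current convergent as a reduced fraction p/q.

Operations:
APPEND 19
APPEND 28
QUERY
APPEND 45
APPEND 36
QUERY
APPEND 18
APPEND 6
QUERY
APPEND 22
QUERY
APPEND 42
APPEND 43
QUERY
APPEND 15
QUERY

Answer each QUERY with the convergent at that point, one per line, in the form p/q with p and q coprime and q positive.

APPEND 19: p_0 = 19·1 + 0 = 19, q_0 = 19·0 + 1 = 1 → 19/1
APPEND 28: p_1 = 28·19 + 1 = 533, q_1 = 28·1 + 0 = 28 → 533/28
APPEND 45: p_2 = 45·533 + 19 = 24004, q_2 = 45·28 + 1 = 1261 → 24004/1261
APPEND 36: p_3 = 36·24004 + 533 = 864677, q_3 = 36·1261 + 28 = 45424 → 864677/45424
APPEND 18: p_4 = 18·864677 + 24004 = 15588190, q_4 = 18·45424 + 1261 = 818893 → 15588190/818893
APPEND 6: p_5 = 6·15588190 + 864677 = 94393817, q_5 = 6·818893 + 45424 = 4958782 → 94393817/4958782
APPEND 22: p_6 = 22·94393817 + 15588190 = 2092252164, q_6 = 22·4958782 + 818893 = 109912097 → 2092252164/109912097
APPEND 42: p_7 = 42·2092252164 + 94393817 = 87968984705, q_7 = 42·109912097 + 4958782 = 4621266856 → 87968984705/4621266856
APPEND 43: p_8 = 43·87968984705 + 2092252164 = 3784758594479, q_8 = 43·4621266856 + 109912097 = 198824386905 → 3784758594479/198824386905
APPEND 15: p_9 = 15·3784758594479 + 87968984705 = 56859347901890, q_9 = 15·198824386905 + 4621266856 = 2986987070431 → 56859347901890/2986987070431

533/28
864677/45424
94393817/4958782
2092252164/109912097
3784758594479/198824386905
56859347901890/2986987070431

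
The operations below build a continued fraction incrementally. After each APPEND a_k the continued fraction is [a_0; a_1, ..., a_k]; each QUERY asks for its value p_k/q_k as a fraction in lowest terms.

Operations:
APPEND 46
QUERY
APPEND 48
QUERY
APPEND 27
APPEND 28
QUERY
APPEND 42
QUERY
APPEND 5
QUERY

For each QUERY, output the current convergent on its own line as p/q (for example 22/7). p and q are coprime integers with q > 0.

APPEND 46: p_0 = 46·1 + 0 = 46, q_0 = 46·0 + 1 = 1 → 46/1
APPEND 48: p_1 = 48·46 + 1 = 2209, q_1 = 48·1 + 0 = 48 → 2209/48
APPEND 27: p_2 = 27·2209 + 46 = 59689, q_2 = 27·48 + 1 = 1297 → 59689/1297
APPEND 28: p_3 = 28·59689 + 2209 = 1673501, q_3 = 28·1297 + 48 = 36364 → 1673501/36364
APPEND 42: p_4 = 42·1673501 + 59689 = 70346731, q_4 = 42·36364 + 1297 = 1528585 → 70346731/1528585
APPEND 5: p_5 = 5·70346731 + 1673501 = 353407156, q_5 = 5·1528585 + 36364 = 7679289 → 353407156/7679289

46/1
2209/48
1673501/36364
70346731/1528585
353407156/7679289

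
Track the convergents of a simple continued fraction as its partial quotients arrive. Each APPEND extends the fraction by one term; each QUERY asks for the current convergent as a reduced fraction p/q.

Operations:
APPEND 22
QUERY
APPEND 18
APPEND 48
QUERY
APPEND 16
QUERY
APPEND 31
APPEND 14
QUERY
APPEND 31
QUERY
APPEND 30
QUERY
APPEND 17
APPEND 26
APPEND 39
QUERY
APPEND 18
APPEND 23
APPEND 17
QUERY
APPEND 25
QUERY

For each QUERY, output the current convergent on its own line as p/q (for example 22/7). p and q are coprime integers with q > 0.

22/1
19078/865
305645/13858
133222667/6040340
4139396750/187681003
124315125167/5636470430
2154107262339348/97667615834465
15257630922633884956/691783766550945601
382335996701887536383/17335183766575394064

APPEND 22: p_0 = 22·1 + 0 = 22, q_0 = 22·0 + 1 = 1 → 22/1
APPEND 18: p_1 = 18·22 + 1 = 397, q_1 = 18·1 + 0 = 18 → 397/18
APPEND 48: p_2 = 48·397 + 22 = 19078, q_2 = 48·18 + 1 = 865 → 19078/865
APPEND 16: p_3 = 16·19078 + 397 = 305645, q_3 = 16·865 + 18 = 13858 → 305645/13858
APPEND 31: p_4 = 31·305645 + 19078 = 9494073, q_4 = 31·13858 + 865 = 430463 → 9494073/430463
APPEND 14: p_5 = 14·9494073 + 305645 = 133222667, q_5 = 14·430463 + 13858 = 6040340 → 133222667/6040340
APPEND 31: p_6 = 31·133222667 + 9494073 = 4139396750, q_6 = 31·6040340 + 430463 = 187681003 → 4139396750/187681003
APPEND 30: p_7 = 30·4139396750 + 133222667 = 124315125167, q_7 = 30·187681003 + 6040340 = 5636470430 → 124315125167/5636470430
APPEND 17: p_8 = 17·124315125167 + 4139396750 = 2117496524589, q_8 = 17·5636470430 + 187681003 = 96007678313 → 2117496524589/96007678313
APPEND 26: p_9 = 26·2117496524589 + 124315125167 = 55179224764481, q_9 = 26·96007678313 + 5636470430 = 2501836106568 → 55179224764481/2501836106568
APPEND 39: p_10 = 39·55179224764481 + 2117496524589 = 2154107262339348, q_10 = 39·2501836106568 + 96007678313 = 97667615834465 → 2154107262339348/97667615834465
APPEND 18: p_11 = 18·2154107262339348 + 55179224764481 = 38829109946872745, q_11 = 18·97667615834465 + 2501836106568 = 1760518921126938 → 38829109946872745/1760518921126938
APPEND 23: p_12 = 23·38829109946872745 + 2154107262339348 = 895223636040412483, q_12 = 23·1760518921126938 + 97667615834465 = 40589602801754039 → 895223636040412483/40589602801754039
APPEND 17: p_13 = 17·895223636040412483 + 38829109946872745 = 15257630922633884956, q_13 = 17·40589602801754039 + 1760518921126938 = 691783766550945601 → 15257630922633884956/691783766550945601
APPEND 25: p_14 = 25·15257630922633884956 + 895223636040412483 = 382335996701887536383, q_14 = 25·691783766550945601 + 40589602801754039 = 17335183766575394064 → 382335996701887536383/17335183766575394064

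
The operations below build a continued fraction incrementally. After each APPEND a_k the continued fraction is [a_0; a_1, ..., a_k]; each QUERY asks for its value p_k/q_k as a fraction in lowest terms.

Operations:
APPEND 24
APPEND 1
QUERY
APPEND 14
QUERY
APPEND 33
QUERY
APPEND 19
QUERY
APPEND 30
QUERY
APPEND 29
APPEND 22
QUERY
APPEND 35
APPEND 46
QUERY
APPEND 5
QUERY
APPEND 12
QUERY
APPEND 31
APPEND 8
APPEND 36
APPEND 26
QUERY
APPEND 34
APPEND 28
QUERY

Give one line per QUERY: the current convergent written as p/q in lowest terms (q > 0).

25/1
374/15
12367/496
235347/9439
7072777/283666
4524682137/181470232
7298708833187/292727388390
36652113386610/1469996635823
447124069472507/17932687018266
104955937217727946753/4209440066724078260
100135917425533603316749/4016124805353244136256

APPEND 24: p_0 = 24·1 + 0 = 24, q_0 = 24·0 + 1 = 1 → 24/1
APPEND 1: p_1 = 1·24 + 1 = 25, q_1 = 1·1 + 0 = 1 → 25/1
APPEND 14: p_2 = 14·25 + 24 = 374, q_2 = 14·1 + 1 = 15 → 374/15
APPEND 33: p_3 = 33·374 + 25 = 12367, q_3 = 33·15 + 1 = 496 → 12367/496
APPEND 19: p_4 = 19·12367 + 374 = 235347, q_4 = 19·496 + 15 = 9439 → 235347/9439
APPEND 30: p_5 = 30·235347 + 12367 = 7072777, q_5 = 30·9439 + 496 = 283666 → 7072777/283666
APPEND 29: p_6 = 29·7072777 + 235347 = 205345880, q_6 = 29·283666 + 9439 = 8235753 → 205345880/8235753
APPEND 22: p_7 = 22·205345880 + 7072777 = 4524682137, q_7 = 22·8235753 + 283666 = 181470232 → 4524682137/181470232
APPEND 35: p_8 = 35·4524682137 + 205345880 = 158569220675, q_8 = 35·181470232 + 8235753 = 6359693873 → 158569220675/6359693873
APPEND 46: p_9 = 46·158569220675 + 4524682137 = 7298708833187, q_9 = 46·6359693873 + 181470232 = 292727388390 → 7298708833187/292727388390
APPEND 5: p_10 = 5·7298708833187 + 158569220675 = 36652113386610, q_10 = 5·292727388390 + 6359693873 = 1469996635823 → 36652113386610/1469996635823
APPEND 12: p_11 = 12·36652113386610 + 7298708833187 = 447124069472507, q_11 = 12·1469996635823 + 292727388390 = 17932687018266 → 447124069472507/17932687018266
APPEND 31: p_12 = 31·447124069472507 + 36652113386610 = 13897498267034327, q_12 = 31·17932687018266 + 1469996635823 = 557383294202069 → 13897498267034327/557383294202069
APPEND 8: p_13 = 8·13897498267034327 + 447124069472507 = 111627110205747123, q_13 = 8·557383294202069 + 17932687018266 = 4476999040634818 → 111627110205747123/4476999040634818
APPEND 36: p_14 = 36·111627110205747123 + 13897498267034327 = 4032473465673930755, q_14 = 36·4476999040634818 + 557383294202069 = 161729348757055517 → 4032473465673930755/161729348757055517
APPEND 26: p_15 = 26·4032473465673930755 + 111627110205747123 = 104955937217727946753, q_15 = 26·161729348757055517 + 4476999040634818 = 4209440066724078260 → 104955937217727946753/4209440066724078260
APPEND 34: p_16 = 34·104955937217727946753 + 4032473465673930755 = 3572534338868424120357, q_16 = 34·4209440066724078260 + 161729348757055517 = 143282691617375716357 → 3572534338868424120357/143282691617375716357
APPEND 28: p_17 = 28·3572534338868424120357 + 104955937217727946753 = 100135917425533603316749, q_17 = 28·143282691617375716357 + 4209440066724078260 = 4016124805353244136256 → 100135917425533603316749/4016124805353244136256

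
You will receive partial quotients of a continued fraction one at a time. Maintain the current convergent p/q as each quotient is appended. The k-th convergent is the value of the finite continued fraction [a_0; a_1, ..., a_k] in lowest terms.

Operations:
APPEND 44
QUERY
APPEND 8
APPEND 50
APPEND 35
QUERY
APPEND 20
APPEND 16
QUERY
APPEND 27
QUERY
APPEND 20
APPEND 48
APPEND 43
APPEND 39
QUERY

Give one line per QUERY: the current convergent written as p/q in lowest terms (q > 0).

APPEND 44: p_0 = 44·1 + 0 = 44, q_0 = 44·0 + 1 = 1 → 44/1
APPEND 8: p_1 = 8·44 + 1 = 353, q_1 = 8·1 + 0 = 8 → 353/8
APPEND 50: p_2 = 50·353 + 44 = 17694, q_2 = 50·8 + 1 = 401 → 17694/401
APPEND 35: p_3 = 35·17694 + 353 = 619643, q_3 = 35·401 + 8 = 14043 → 619643/14043
APPEND 20: p_4 = 20·619643 + 17694 = 12410554, q_4 = 20·14043 + 401 = 281261 → 12410554/281261
APPEND 16: p_5 = 16·12410554 + 619643 = 199188507, q_5 = 16·281261 + 14043 = 4514219 → 199188507/4514219
APPEND 27: p_6 = 27·199188507 + 12410554 = 5390500243, q_6 = 27·4514219 + 281261 = 122165174 → 5390500243/122165174
APPEND 20: p_7 = 20·5390500243 + 199188507 = 108009193367, q_7 = 20·122165174 + 4514219 = 2447817699 → 108009193367/2447817699
APPEND 48: p_8 = 48·108009193367 + 5390500243 = 5189831781859, q_8 = 48·2447817699 + 122165174 = 117617414726 → 5189831781859/117617414726
APPEND 43: p_9 = 43·5189831781859 + 108009193367 = 223270775813304, q_9 = 43·117617414726 + 2447817699 = 5059996650917 → 223270775813304/5059996650917
APPEND 39: p_10 = 39·223270775813304 + 5189831781859 = 8712750088500715, q_10 = 39·5059996650917 + 117617414726 = 197457486800489 → 8712750088500715/197457486800489

44/1
619643/14043
199188507/4514219
5390500243/122165174
8712750088500715/197457486800489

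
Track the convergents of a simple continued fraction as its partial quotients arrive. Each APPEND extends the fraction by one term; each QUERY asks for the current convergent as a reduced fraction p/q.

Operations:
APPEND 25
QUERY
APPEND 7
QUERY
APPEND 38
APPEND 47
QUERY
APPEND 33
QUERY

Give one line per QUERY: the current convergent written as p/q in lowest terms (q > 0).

25/1
176/7
315687/12556
10424384/414615

APPEND 25: p_0 = 25·1 + 0 = 25, q_0 = 25·0 + 1 = 1 → 25/1
APPEND 7: p_1 = 7·25 + 1 = 176, q_1 = 7·1 + 0 = 7 → 176/7
APPEND 38: p_2 = 38·176 + 25 = 6713, q_2 = 38·7 + 1 = 267 → 6713/267
APPEND 47: p_3 = 47·6713 + 176 = 315687, q_3 = 47·267 + 7 = 12556 → 315687/12556
APPEND 33: p_4 = 33·315687 + 6713 = 10424384, q_4 = 33·12556 + 267 = 414615 → 10424384/414615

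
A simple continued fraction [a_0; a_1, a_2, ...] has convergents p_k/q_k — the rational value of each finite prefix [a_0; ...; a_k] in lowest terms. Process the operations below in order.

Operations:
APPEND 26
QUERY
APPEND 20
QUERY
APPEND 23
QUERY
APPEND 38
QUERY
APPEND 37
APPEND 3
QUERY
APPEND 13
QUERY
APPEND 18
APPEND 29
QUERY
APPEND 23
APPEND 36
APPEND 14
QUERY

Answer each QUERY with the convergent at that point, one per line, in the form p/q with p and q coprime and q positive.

APPEND 26: p_0 = 26·1 + 0 = 26, q_0 = 26·0 + 1 = 1 → 26/1
APPEND 20: p_1 = 20·26 + 1 = 521, q_1 = 20·1 + 0 = 20 → 521/20
APPEND 23: p_2 = 23·521 + 26 = 12009, q_2 = 23·20 + 1 = 461 → 12009/461
APPEND 38: p_3 = 38·12009 + 521 = 456863, q_3 = 38·461 + 20 = 17538 → 456863/17538
APPEND 37: p_4 = 37·456863 + 12009 = 16915940, q_4 = 37·17538 + 461 = 649367 → 16915940/649367
APPEND 3: p_5 = 3·16915940 + 456863 = 51204683, q_5 = 3·649367 + 17538 = 1965639 → 51204683/1965639
APPEND 13: p_6 = 13·51204683 + 16915940 = 682576819, q_6 = 13·1965639 + 649367 = 26202674 → 682576819/26202674
APPEND 18: p_7 = 18·682576819 + 51204683 = 12337587425, q_7 = 18·26202674 + 1965639 = 473613771 → 12337587425/473613771
APPEND 29: p_8 = 29·12337587425 + 682576819 = 358472612144, q_8 = 29·473613771 + 26202674 = 13761002033 → 358472612144/13761002033
APPEND 23: p_9 = 23·358472612144 + 12337587425 = 8257207666737, q_9 = 23·13761002033 + 473613771 = 316976660530 → 8257207666737/316976660530
APPEND 36: p_10 = 36·8257207666737 + 358472612144 = 297617948614676, q_10 = 36·316976660530 + 13761002033 = 11424920781113 → 297617948614676/11424920781113
APPEND 14: p_11 = 14·297617948614676 + 8257207666737 = 4174908488272201, q_11 = 14·11424920781113 + 316976660530 = 160265867596112 → 4174908488272201/160265867596112

26/1
521/20
12009/461
456863/17538
51204683/1965639
682576819/26202674
358472612144/13761002033
4174908488272201/160265867596112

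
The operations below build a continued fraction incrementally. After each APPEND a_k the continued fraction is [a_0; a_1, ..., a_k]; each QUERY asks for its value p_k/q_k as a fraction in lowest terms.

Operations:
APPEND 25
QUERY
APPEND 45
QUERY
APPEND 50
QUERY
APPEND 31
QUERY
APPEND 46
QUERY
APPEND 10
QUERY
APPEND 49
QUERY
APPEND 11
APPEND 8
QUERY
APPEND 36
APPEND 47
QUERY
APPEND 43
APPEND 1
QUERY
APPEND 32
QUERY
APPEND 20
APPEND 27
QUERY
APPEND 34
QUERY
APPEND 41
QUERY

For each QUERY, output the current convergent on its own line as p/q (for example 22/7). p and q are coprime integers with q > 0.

APPEND 25: p_0 = 25·1 + 0 = 25, q_0 = 25·0 + 1 = 1 → 25/1
APPEND 45: p_1 = 45·25 + 1 = 1126, q_1 = 45·1 + 0 = 45 → 1126/45
APPEND 50: p_2 = 50·1126 + 25 = 56325, q_2 = 50·45 + 1 = 2251 → 56325/2251
APPEND 31: p_3 = 31·56325 + 1126 = 1747201, q_3 = 31·2251 + 45 = 69826 → 1747201/69826
APPEND 46: p_4 = 46·1747201 + 56325 = 80427571, q_4 = 46·69826 + 2251 = 3214247 → 80427571/3214247
APPEND 10: p_5 = 10·80427571 + 1747201 = 806022911, q_5 = 10·3214247 + 69826 = 32212296 → 806022911/32212296
APPEND 49: p_6 = 49·806022911 + 80427571 = 39575550210, q_6 = 49·32212296 + 3214247 = 1581616751 → 39575550210/1581616751
APPEND 11: p_7 = 11·39575550210 + 806022911 = 436137075221, q_7 = 11·1581616751 + 32212296 = 17429996557 → 436137075221/17429996557
APPEND 8: p_8 = 8·436137075221 + 39575550210 = 3528672151978, q_8 = 8·17429996557 + 1581616751 = 141021589207 → 3528672151978/141021589207
APPEND 36: p_9 = 36·3528672151978 + 436137075221 = 127468334546429, q_9 = 36·141021589207 + 17429996557 = 5094207208009 → 127468334546429/5094207208009
APPEND 47: p_10 = 47·127468334546429 + 3528672151978 = 5994540395834141, q_10 = 47·5094207208009 + 141021589207 = 239568760365630 → 5994540395834141/239568760365630
APPEND 43: p_11 = 43·5994540395834141 + 127468334546429 = 257892705355414492, q_11 = 43·239568760365630 + 5094207208009 = 10306550902930099 → 257892705355414492/10306550902930099
APPEND 1: p_12 = 1·257892705355414492 + 5994540395834141 = 263887245751248633, q_12 = 1·10306550902930099 + 239568760365630 = 10546119663295729 → 263887245751248633/10546119663295729
APPEND 32: p_13 = 32·263887245751248633 + 257892705355414492 = 8702284569395370748, q_13 = 32·10546119663295729 + 10306550902930099 = 347782380128393427 → 8702284569395370748/347782380128393427
APPEND 20: p_14 = 20·8702284569395370748 + 263887245751248633 = 174309578633658663593, q_14 = 20·347782380128393427 + 10546119663295729 = 6966193722231164269 → 174309578633658663593/6966193722231164269
APPEND 27: p_15 = 27·174309578633658663593 + 8702284569395370748 = 4715060907678179287759, q_15 = 27·6966193722231164269 + 347782380128393427 = 188435012880369828690 → 4715060907678179287759/188435012880369828690
APPEND 34: p_16 = 34·4715060907678179287759 + 174309578633658663593 = 160486380439691754447399, q_16 = 34·188435012880369828690 + 6966193722231164269 = 6413756631654805339729 → 160486380439691754447399/6413756631654805339729
APPEND 41: p_17 = 41·160486380439691754447399 + 4715060907678179287759 = 6584656658935040111631118, q_17 = 41·6413756631654805339729 + 188435012880369828690 = 263152456910727388757579 → 6584656658935040111631118/263152456910727388757579

25/1
1126/45
56325/2251
1747201/69826
80427571/3214247
806022911/32212296
39575550210/1581616751
3528672151978/141021589207
5994540395834141/239568760365630
263887245751248633/10546119663295729
8702284569395370748/347782380128393427
4715060907678179287759/188435012880369828690
160486380439691754447399/6413756631654805339729
6584656658935040111631118/263152456910727388757579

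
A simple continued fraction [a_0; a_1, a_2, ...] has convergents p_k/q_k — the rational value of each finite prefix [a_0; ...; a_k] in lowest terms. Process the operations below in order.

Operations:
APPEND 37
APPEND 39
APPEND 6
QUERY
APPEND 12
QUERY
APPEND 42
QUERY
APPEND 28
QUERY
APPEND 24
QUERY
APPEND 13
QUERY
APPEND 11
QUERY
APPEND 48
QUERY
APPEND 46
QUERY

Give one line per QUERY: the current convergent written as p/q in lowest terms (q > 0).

APPEND 37: p_0 = 37·1 + 0 = 37, q_0 = 37·0 + 1 = 1 → 37/1
APPEND 39: p_1 = 39·37 + 1 = 1444, q_1 = 39·1 + 0 = 39 → 1444/39
APPEND 6: p_2 = 6·1444 + 37 = 8701, q_2 = 6·39 + 1 = 235 → 8701/235
APPEND 12: p_3 = 12·8701 + 1444 = 105856, q_3 = 12·235 + 39 = 2859 → 105856/2859
APPEND 42: p_4 = 42·105856 + 8701 = 4454653, q_4 = 42·2859 + 235 = 120313 → 4454653/120313
APPEND 28: p_5 = 28·4454653 + 105856 = 124836140, q_5 = 28·120313 + 2859 = 3371623 → 124836140/3371623
APPEND 24: p_6 = 24·124836140 + 4454653 = 3000522013, q_6 = 24·3371623 + 120313 = 81039265 → 3000522013/81039265
APPEND 13: p_7 = 13·3000522013 + 124836140 = 39131622309, q_7 = 13·81039265 + 3371623 = 1056882068 → 39131622309/1056882068
APPEND 11: p_8 = 11·39131622309 + 3000522013 = 433448367412, q_8 = 11·1056882068 + 81039265 = 11706742013 → 433448367412/11706742013
APPEND 48: p_9 = 48·433448367412 + 39131622309 = 20844653258085, q_9 = 48·11706742013 + 1056882068 = 562980498692 → 20844653258085/562980498692
APPEND 46: p_10 = 46·20844653258085 + 433448367412 = 959287498239322, q_10 = 46·562980498692 + 11706742013 = 25908809681845 → 959287498239322/25908809681845

8701/235
105856/2859
4454653/120313
124836140/3371623
3000522013/81039265
39131622309/1056882068
433448367412/11706742013
20844653258085/562980498692
959287498239322/25908809681845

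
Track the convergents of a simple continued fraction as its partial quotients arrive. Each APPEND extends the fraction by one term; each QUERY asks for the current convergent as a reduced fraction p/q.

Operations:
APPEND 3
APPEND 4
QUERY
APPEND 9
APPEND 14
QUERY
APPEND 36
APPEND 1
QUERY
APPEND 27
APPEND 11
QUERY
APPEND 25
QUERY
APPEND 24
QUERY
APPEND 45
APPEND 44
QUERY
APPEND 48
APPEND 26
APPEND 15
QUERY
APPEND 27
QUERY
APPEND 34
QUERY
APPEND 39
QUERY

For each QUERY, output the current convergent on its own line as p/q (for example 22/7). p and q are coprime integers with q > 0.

13/4
1693/522
62761/19351
19374526/5973717
486118765/149884231
11686224886/3603195261
23171800724826/7144524718205
435441742213713043/134259064607396131
11785882304397764345/3633922475408178958
401155440091737700773/123687623228485480703
15656848045882168094492/4827451228386341926375

APPEND 3: p_0 = 3·1 + 0 = 3, q_0 = 3·0 + 1 = 1 → 3/1
APPEND 4: p_1 = 4·3 + 1 = 13, q_1 = 4·1 + 0 = 4 → 13/4
APPEND 9: p_2 = 9·13 + 3 = 120, q_2 = 9·4 + 1 = 37 → 120/37
APPEND 14: p_3 = 14·120 + 13 = 1693, q_3 = 14·37 + 4 = 522 → 1693/522
APPEND 36: p_4 = 36·1693 + 120 = 61068, q_4 = 36·522 + 37 = 18829 → 61068/18829
APPEND 1: p_5 = 1·61068 + 1693 = 62761, q_5 = 1·18829 + 522 = 19351 → 62761/19351
APPEND 27: p_6 = 27·62761 + 61068 = 1755615, q_6 = 27·19351 + 18829 = 541306 → 1755615/541306
APPEND 11: p_7 = 11·1755615 + 62761 = 19374526, q_7 = 11·541306 + 19351 = 5973717 → 19374526/5973717
APPEND 25: p_8 = 25·19374526 + 1755615 = 486118765, q_8 = 25·5973717 + 541306 = 149884231 → 486118765/149884231
APPEND 24: p_9 = 24·486118765 + 19374526 = 11686224886, q_9 = 24·149884231 + 5973717 = 3603195261 → 11686224886/3603195261
APPEND 45: p_10 = 45·11686224886 + 486118765 = 526366238635, q_10 = 45·3603195261 + 149884231 = 162293670976 → 526366238635/162293670976
APPEND 44: p_11 = 44·526366238635 + 11686224886 = 23171800724826, q_11 = 44·162293670976 + 3603195261 = 7144524718205 → 23171800724826/7144524718205
APPEND 48: p_12 = 48·23171800724826 + 526366238635 = 1112772801030283, q_12 = 48·7144524718205 + 162293670976 = 343099480144816 → 1112772801030283/343099480144816
APPEND 26: p_13 = 26·1112772801030283 + 23171800724826 = 28955264627512184, q_13 = 26·343099480144816 + 7144524718205 = 8927731008483421 → 28955264627512184/8927731008483421
APPEND 15: p_14 = 15·28955264627512184 + 1112772801030283 = 435441742213713043, q_14 = 15·8927731008483421 + 343099480144816 = 134259064607396131 → 435441742213713043/134259064607396131
APPEND 27: p_15 = 27·435441742213713043 + 28955264627512184 = 11785882304397764345, q_15 = 27·134259064607396131 + 8927731008483421 = 3633922475408178958 → 11785882304397764345/3633922475408178958
APPEND 34: p_16 = 34·11785882304397764345 + 435441742213713043 = 401155440091737700773, q_16 = 34·3633922475408178958 + 134259064607396131 = 123687623228485480703 → 401155440091737700773/123687623228485480703
APPEND 39: p_17 = 39·401155440091737700773 + 11785882304397764345 = 15656848045882168094492, q_17 = 39·123687623228485480703 + 3633922475408178958 = 4827451228386341926375 → 15656848045882168094492/4827451228386341926375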